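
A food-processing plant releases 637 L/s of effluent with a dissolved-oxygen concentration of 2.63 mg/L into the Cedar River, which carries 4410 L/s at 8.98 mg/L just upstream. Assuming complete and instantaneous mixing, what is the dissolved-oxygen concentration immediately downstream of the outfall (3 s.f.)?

8.18 mg/L

Flow-weighted mixing: C = (Q_r C_r + Q_w C_w)/(Q_r + Q_w)
= (4410×8.98 + 637×2.63)/(4410 + 637) = 41280/5047 = 8.179 mg/L.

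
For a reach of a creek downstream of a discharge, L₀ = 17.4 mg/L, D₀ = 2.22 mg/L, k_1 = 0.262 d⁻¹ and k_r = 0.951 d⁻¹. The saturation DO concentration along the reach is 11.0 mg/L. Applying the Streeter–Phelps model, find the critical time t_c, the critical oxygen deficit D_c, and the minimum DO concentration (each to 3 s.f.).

t_c ≈ 1.28 d; D_c ≈ 3.43 mg/L; min DO ≈ 7.57 mg/L

At the critical point dD/dt = 0, so k_1 L₀ e^(−k_1 t) = k_r D. Substituting D(t) from the Streeter–Phelps equation and solving for t gives
t_c = ln[(k_r/k_1)(1 − D₀(k_r−k_1)/(k_1 L₀))] / (k_r−k_1).
Here k_r−k_1 = 0.6890 d⁻¹ and 1 − D₀(k_r−k_1)/(k_1 L₀) = 1 − 2.22×0.6890/(0.262×17.4) = 0.6645, so
t_c = ln(3.630 × 0.6645) / 0.6890 = 0.8804 / 0.6890 = 1.278 d.
L(t_c) = L₀ e^(−k_1 t_c) = 17.4 × 0.7155 = 12.45 mg/L, and at the critical point k_r D_c = k_1 L, so D_c = (0.262/0.951) × 12.45 = 3.430 mg/L.
Minimum DO = C_s − D_c = 11.0 − 3.430 = 7.570 mg/L.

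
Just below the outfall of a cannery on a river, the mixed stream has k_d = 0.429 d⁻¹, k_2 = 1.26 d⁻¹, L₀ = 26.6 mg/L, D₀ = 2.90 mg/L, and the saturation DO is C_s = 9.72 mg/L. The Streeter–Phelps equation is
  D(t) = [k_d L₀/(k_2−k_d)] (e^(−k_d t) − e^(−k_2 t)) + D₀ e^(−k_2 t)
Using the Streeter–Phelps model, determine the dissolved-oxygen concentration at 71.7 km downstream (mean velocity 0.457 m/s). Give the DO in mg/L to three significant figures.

DO ≈ 4.52 mg/L

Travel time t = x/v = 71.7 km / (0.457 m/s) = 71700 m / 0.457 m/s = 156900 s = 1.816 d.
k_d L₀/(k_2−k_d) = 0.429×26.6/(1.26−0.429) = 11.41/0.8310 = 13.73 mg/L.
e^(−k_d t) = e^(−0.429×1.816) = 0.4589; e^(−k_2 t) = e^(−1.26×1.816) = 0.1015.
D = 13.73 × (0.4589 − 0.1015) + 2.90 × 0.1015 = 4.908 + 0.2943 = 5.202 mg/L.
DO = C_s − D = 9.72 − 5.202 = 4.518 mg/L.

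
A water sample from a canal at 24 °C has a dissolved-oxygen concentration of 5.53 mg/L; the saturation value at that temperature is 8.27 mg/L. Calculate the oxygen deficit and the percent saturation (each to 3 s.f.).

D = C_s − C = 8.27 − 5.53 = 2.74 mg/L.
% saturation = 5.53/8.27 × 100 = 66.9 %.

D ≈ 2.74 mg/L; 66.9 % saturation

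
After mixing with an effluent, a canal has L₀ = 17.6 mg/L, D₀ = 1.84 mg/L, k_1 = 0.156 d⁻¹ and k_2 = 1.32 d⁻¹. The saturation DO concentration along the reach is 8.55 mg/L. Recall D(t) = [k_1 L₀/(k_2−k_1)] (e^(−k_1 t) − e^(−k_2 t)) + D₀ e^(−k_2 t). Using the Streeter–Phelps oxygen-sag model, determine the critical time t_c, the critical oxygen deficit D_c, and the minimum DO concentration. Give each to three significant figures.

t_c = [1/(k_2−k_1)] ln[(k_2/k_1)(1 − D₀(k_2−k_1)/(k_1 L₀))]
= [1/(1.32−0.156)] ln[(1.32/0.156)(1 − 1.84×1.164/(0.156×17.6))]
= (1/1.164) ln[8.462 × 0.2199] = 0.8591 × ln(1.861) = 0.8591 × 0.6211 = 0.5336 d.
D_c = (k_1/k_2) L₀ e^(−k_1 t_c) = (0.156/1.32) × 17.6 × e^(−0.156×0.5336) = 0.1182 × 17.6 × 0.9201 = 1.914 mg/L.
Minimum DO = C_s − D_c = 8.55 − 1.914 = 6.636 mg/L.

t_c ≈ 0.534 d; D_c ≈ 1.91 mg/L; min DO ≈ 6.64 mg/L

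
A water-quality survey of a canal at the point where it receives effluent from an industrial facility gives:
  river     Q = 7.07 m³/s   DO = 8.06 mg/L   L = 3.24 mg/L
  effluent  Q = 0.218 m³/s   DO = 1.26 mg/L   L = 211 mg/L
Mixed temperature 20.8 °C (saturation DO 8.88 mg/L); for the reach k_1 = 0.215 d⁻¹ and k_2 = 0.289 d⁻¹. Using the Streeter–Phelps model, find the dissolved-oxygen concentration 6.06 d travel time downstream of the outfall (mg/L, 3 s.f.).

Mixed DO = (7.07×8.06 + 0.218×1.26)/(7.07+0.218) = 57.26/7.288 = 7.857 mg/L.
Mixed L₀ = (7.07×3.24 + 0.218×211)/(7.288) = 68.90/7.288 = 9.455 mg/L.
Initial deficit D₀ = C_s − DO₀ = 8.88 − 7.857 = 1.023 mg/L.
D(6.06) = [0.215×9.455/(0.289−0.215)](e^(−0.215×6.06) − e^(−0.289×6.06)) + 1.023 e^(−0.289×6.06)
= 27.47 × (0.2717 − 0.1735) + 1.023 × 0.1735 = 2.875 mg/L.
DO = 8.88 − 2.875 = 6.005 mg/L.

DO ≈ 6.00 mg/L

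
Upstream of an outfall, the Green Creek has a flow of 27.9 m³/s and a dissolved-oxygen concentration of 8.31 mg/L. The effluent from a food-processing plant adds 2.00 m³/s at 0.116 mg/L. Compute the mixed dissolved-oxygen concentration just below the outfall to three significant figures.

7.76 mg/L

Flow-weighted mixing: C = (Q_r C_r + Q_w C_w)/(Q_r + Q_w)
= (27.9×8.31 + 2.00×0.116)/(27.9 + 2.00) = 232.1/29.90 = 7.762 mg/L.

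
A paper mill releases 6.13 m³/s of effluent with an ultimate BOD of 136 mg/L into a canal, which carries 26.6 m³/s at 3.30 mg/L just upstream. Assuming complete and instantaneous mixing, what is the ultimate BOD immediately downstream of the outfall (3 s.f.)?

28.2 mg/L

Flow-weighted mixing: C = (Q_r C_r + Q_w C_w)/(Q_r + Q_w)
= (26.6×3.30 + 6.13×136)/(26.6 + 6.13) = 921.5/32.73 = 28.15 mg/L.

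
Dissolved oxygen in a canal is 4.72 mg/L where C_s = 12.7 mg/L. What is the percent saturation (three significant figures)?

37.2 % saturation

% saturation = C/C_s × 100 = 4.72/12.7 × 100 = 37.2 %.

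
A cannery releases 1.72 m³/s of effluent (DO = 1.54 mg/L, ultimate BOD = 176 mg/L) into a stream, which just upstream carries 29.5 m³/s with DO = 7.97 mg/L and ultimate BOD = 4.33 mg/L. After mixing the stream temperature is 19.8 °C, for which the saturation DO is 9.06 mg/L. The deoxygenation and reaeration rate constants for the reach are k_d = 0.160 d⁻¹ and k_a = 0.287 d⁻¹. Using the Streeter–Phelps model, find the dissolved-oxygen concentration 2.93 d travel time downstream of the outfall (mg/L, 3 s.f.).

Mixed DO = (29.5×7.97 + 1.72×1.54)/(29.5+1.72) = 237.8/31.22 = 7.616 mg/L.
Mixed L₀ = (29.5×4.33 + 1.72×176)/(31.22) = 430.5/31.22 = 13.79 mg/L.
Initial deficit D₀ = C_s − DO₀ = 9.06 − 7.616 = 1.444 mg/L.
D(2.93) = [0.160×13.79/(0.287−0.160)](e^(−0.160×2.93) − e^(−0.287×2.93)) + 1.444 e^(−0.287×2.93)
= 17.37 × (0.6258 − 0.4313) + 1.444 × 0.4313 = 4.000 mg/L.
DO = 9.06 − 4.000 = 5.060 mg/L.

DO ≈ 5.06 mg/L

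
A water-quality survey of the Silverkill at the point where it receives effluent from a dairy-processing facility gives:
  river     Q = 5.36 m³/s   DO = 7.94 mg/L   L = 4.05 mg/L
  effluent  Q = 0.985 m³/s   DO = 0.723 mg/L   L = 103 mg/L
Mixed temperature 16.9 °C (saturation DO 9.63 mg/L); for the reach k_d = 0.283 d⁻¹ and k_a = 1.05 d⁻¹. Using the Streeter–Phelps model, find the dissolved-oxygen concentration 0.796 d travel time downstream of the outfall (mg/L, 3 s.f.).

Mixed DO = (5.36×7.94 + 0.985×0.723)/(5.36+0.985) = 43.27/6.345 = 6.820 mg/L.
Mixed L₀ = (5.36×4.05 + 0.985×103)/(6.345) = 123.2/6.345 = 19.41 mg/L.
Initial deficit D₀ = C_s − DO₀ = 9.63 − 6.820 = 2.810 mg/L.
D(0.796) = [0.283×19.41/(1.05−0.283)](e^(−0.283×0.796) − e^(−1.05×0.796)) + 2.810 e^(−1.05×0.796)
= 7.162 × (0.7983 − 0.4335) + 2.810 × 0.4335 = 3.831 mg/L.
DO = 9.63 − 3.831 = 5.799 mg/L.

DO ≈ 5.80 mg/L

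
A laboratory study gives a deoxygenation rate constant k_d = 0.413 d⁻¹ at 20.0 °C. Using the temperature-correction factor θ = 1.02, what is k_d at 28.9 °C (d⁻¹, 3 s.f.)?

k_d ≈ 0.493 d⁻¹

k_d(T₂) = k_d(T₁) · θ^(T₂−T₁) = 0.413 × 1.02^(28.9−20.0)
= 0.413 × 1.02^8.90 = 0.413 × 1.193 = 0.4926 d⁻¹.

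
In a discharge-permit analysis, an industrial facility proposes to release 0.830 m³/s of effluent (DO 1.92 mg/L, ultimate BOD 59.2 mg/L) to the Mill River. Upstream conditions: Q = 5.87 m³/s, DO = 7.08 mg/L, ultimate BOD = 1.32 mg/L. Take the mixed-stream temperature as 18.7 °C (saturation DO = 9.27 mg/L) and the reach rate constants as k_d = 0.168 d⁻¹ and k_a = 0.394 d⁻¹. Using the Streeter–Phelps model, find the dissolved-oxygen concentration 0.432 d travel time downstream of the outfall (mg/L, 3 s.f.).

Mixed DO = (5.87×7.08 + 0.830×1.92)/(5.87+0.830) = 43.15/6.700 = 6.441 mg/L.
Mixed L₀ = (5.87×1.32 + 0.830×59.2)/(6.700) = 56.88/6.700 = 8.490 mg/L.
Initial deficit D₀ = C_s − DO₀ = 9.27 − 6.441 = 2.829 mg/L.
D(0.432) = [0.168×8.490/(0.394−0.168)](e^(−0.168×0.432) − e^(−0.394×0.432)) + 2.829 e^(−0.394×0.432)
= 6.311 × (0.9300 − 0.8435) + 2.829 × 0.8435 = 2.932 mg/L.
DO = 9.27 − 2.932 = 6.338 mg/L.

DO ≈ 6.34 mg/L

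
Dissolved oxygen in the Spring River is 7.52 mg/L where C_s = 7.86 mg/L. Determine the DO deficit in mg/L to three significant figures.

D ≈ 0.340 mg/L

D = C_s − C = 7.86 − 7.52 = 0.340 mg/L.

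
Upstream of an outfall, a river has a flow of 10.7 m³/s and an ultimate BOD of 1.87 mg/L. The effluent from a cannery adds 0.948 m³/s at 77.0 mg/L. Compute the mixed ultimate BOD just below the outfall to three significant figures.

Flow-weighted mixing: C = (Q_r C_r + Q_w C_w)/(Q_r + Q_w)
= (10.7×1.87 + 0.948×77.0)/(10.7 + 0.948) = 93.00/11.65 = 7.985 mg/L.

7.98 mg/L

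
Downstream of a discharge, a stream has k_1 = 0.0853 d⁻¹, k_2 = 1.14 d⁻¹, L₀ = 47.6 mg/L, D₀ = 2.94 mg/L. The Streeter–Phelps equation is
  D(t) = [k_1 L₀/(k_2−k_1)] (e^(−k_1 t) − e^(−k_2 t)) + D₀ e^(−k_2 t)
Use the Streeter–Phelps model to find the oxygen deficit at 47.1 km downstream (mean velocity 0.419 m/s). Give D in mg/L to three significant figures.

Travel time t = x/v = 47.1 km / (0.419 m/s) = 47100 m / 0.419 m/s = 112400 s = 1.301 d.
k_1 L₀/(k_2−k_1) = 0.0853×47.6/(1.14−0.0853) = 4.060/1.055 = 3.850 mg/L.
e^(−k_1 t) = e^(−0.0853×1.301) = 0.8950; e^(−k_2 t) = e^(−1.14×1.301) = 0.2269.
D = 3.850 × (0.8950 − 0.2269) + 2.94 × 0.2269 = 2.572 + 0.6671 = 3.239 mg/L.

D ≈ 3.24 mg/L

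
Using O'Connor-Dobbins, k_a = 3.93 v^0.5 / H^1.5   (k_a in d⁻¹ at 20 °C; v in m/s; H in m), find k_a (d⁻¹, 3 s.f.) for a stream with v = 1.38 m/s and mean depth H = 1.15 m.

k_a ≈ 3.74 d⁻¹

k_a = 3.93 × 1.38^0.5 / 1.15^1.5 = 3.93 × 1.175 / 1.233 = 3.744 d⁻¹.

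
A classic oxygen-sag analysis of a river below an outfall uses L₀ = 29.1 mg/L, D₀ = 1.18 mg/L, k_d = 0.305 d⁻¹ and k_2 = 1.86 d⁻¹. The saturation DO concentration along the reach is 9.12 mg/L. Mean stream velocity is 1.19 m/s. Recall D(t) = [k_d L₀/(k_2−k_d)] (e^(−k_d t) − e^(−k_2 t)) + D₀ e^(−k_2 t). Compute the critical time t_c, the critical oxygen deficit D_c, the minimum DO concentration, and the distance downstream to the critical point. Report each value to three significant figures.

t_c ≈ 1.01 d; D_c ≈ 3.50 mg/L; min DO ≈ 5.62 mg/L; x_c ≈ 104 km

t_c = [1/(k_2−k_d)] ln[(k_2/k_d)(1 − D₀(k_2−k_d)/(k_d L₀))]
= [1/(1.86−0.305)] ln[(1.86/0.305)(1 − 1.18×1.555/(0.305×29.1))]
= (1/1.555) ln[6.098 × 0.7933] = 0.6431 × ln(4.838) = 0.6431 × 1.576 = 1.014 d.
D_c = (k_d/k_2) L₀ e^(−k_d t_c) = (0.305/1.86) × 29.1 × e^(−0.305×1.014) = 0.1640 × 29.1 × 0.7340 = 3.503 mg/L.
Minimum DO = C_s − D_c = 9.12 − 3.503 = 5.617 mg/L.
x_c = v t_c = 1.19 m/s × 1.014 d × 86400 s/d = 104200 m ≈ 104 km.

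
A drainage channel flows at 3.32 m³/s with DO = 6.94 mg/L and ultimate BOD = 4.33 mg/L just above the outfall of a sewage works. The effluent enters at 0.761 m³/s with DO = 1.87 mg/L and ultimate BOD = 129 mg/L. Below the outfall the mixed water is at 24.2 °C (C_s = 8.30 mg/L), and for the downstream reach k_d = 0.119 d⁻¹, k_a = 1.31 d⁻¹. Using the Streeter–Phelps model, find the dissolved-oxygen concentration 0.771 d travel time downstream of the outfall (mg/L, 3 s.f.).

DO ≈ 5.95 mg/L

Mixed DO = (3.32×6.94 + 0.761×1.87)/(3.32+0.761) = 24.46/4.081 = 5.995 mg/L.
Mixed L₀ = (3.32×4.33 + 0.761×129)/(4.081) = 112.5/4.081 = 27.58 mg/L.
Initial deficit D₀ = C_s − DO₀ = 8.30 − 5.995 = 2.305 mg/L.
D(0.771) = [0.119×27.58/(1.31−0.119)](e^(−0.119×0.771) − e^(−1.31×0.771)) + 2.305 e^(−1.31×0.771)
= 2.755 × (0.9123 − 0.3642) + 2.305 × 0.3642 = 2.350 mg/L.
DO = 8.30 − 2.350 = 5.950 mg/L.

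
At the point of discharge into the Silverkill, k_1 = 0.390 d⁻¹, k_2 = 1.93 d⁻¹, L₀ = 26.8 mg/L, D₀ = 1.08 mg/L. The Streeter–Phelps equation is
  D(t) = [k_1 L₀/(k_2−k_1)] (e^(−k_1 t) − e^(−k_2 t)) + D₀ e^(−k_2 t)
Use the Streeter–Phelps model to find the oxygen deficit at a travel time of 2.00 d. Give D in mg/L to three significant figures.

k_1 L₀/(k_2−k_1) = 0.390×26.8/(1.93−0.390) = 10.45/1.540 = 6.787 mg/L.
e^(−k_1 t) = e^(−0.390×2.000) = 0.4584; e^(−k_2 t) = e^(−1.93×2.000) = 0.02107.
D = 6.787 × (0.4584 − 0.02107) + 1.08 × 0.02107 = 2.968 + 0.02275 = 2.991 mg/L.

D ≈ 2.99 mg/L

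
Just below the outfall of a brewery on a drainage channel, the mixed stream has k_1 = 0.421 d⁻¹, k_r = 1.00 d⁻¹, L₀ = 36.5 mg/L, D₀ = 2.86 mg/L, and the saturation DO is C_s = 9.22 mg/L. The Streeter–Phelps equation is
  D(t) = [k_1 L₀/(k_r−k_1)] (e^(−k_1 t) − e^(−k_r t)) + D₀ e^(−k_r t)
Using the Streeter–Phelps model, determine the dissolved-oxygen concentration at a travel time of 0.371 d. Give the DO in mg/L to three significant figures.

k_1 L₀/(k_r−k_1) = 0.421×36.5/(1.00−0.421) = 15.37/0.5790 = 26.54 mg/L.
e^(−k_1 t) = e^(−0.421×0.3710) = 0.8554; e^(−k_r t) = e^(−1.00×0.3710) = 0.6900.
D = 26.54 × (0.8554 − 0.6900) + 2.86 × 0.6900 = 4.388 + 1.974 = 6.362 mg/L.
DO = C_s − D = 9.22 − 6.362 = 2.858 mg/L.

DO ≈ 2.86 mg/L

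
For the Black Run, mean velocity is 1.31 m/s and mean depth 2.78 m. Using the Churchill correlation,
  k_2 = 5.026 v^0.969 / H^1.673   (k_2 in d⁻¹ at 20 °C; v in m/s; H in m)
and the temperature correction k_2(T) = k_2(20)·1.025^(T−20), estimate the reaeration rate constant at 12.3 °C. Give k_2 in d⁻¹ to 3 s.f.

k_2 ≈ 0.976 d⁻¹

k_2(20) = 5.026 × 1.31^0.969 / 2.78^1.673 = 5.026 × 1.299 / 5.532 = 1.180 d⁻¹.
k_2(12.3) = 1.180 × 1.025^(12.3−20) = 1.180 × 0.8268 = 0.9759 d⁻¹.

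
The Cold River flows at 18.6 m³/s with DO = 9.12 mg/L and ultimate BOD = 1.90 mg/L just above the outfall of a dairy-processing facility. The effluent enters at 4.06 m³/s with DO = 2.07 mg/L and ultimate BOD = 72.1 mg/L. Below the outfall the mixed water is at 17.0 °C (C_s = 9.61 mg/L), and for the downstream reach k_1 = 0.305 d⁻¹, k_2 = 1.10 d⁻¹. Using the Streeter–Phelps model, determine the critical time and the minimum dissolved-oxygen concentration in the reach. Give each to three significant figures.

t_c ≈ 1.14 d; minimum DO ≈ 6.77 mg/L

Mixed DO = (18.6×9.12 + 4.06×2.07)/(18.6+4.06) = 178.0/22.66 = 7.857 mg/L.
Mixed L₀ = (18.6×1.90 + 4.06×72.1)/(22.66) = 328.1/22.66 = 14.48 mg/L.
Initial deficit D₀ = C_s − DO₀ = 9.61 − 7.857 = 1.753 mg/L.
t_c = (1/0.7950) ln[(1.10/0.305)(1 − 1.753×0.7950/(0.305×14.48))] = 1.258 × ln(2.468) = 1.136 d.
D_c = (0.305/1.10) × 14.48 × e^(−0.305×1.136) = 0.2773 × 14.48 × 0.7071 = 2.838 mg/L.
Minimum DO = 9.61 − 2.838 = 6.772 mg/L.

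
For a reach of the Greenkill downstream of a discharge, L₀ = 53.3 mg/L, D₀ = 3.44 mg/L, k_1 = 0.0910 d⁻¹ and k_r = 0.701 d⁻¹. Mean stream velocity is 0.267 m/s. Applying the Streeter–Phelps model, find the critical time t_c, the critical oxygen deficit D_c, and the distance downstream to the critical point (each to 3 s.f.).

t_c ≈ 2.42 d; D_c ≈ 5.55 mg/L; x_c ≈ 55.8 km

At the critical point dD/dt = 0, so k_1 L₀ e^(−k_1 t) = k_r D. Substituting D(t) from the Streeter–Phelps equation and solving for t gives
t_c = ln[(k_r/k_1)(1 − D₀(k_r−k_1)/(k_1 L₀))] / (k_r−k_1).
Here k_r−k_1 = 0.6100 d⁻¹ and 1 − D₀(k_r−k_1)/(k_1 L₀) = 1 − 3.44×0.6100/(0.0910×53.3) = 0.5674, so
t_c = ln(7.703 × 0.5674) / 0.6100 = 1.475 / 0.6100 = 2.418 d.
L(t_c) = L₀ e^(−k_1 t_c) = 53.3 × 0.8025 = 42.77 mg/L, and at the critical point k_r D_c = k_1 L, so D_c = (0.0910/0.701) × 42.77 = 5.553 mg/L.
x_c = v t_c = 0.267 m/s × 2.418 d × 86400 s/d = 55780 m ≈ 55.8 km.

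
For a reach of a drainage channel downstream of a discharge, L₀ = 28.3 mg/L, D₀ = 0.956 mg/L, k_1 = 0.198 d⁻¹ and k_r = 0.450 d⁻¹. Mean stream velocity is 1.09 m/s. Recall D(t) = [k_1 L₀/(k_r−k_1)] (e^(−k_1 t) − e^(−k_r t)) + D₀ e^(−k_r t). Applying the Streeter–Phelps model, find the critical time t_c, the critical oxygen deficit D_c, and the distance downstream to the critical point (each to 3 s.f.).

t_c ≈ 3.08 d; D_c ≈ 6.76 mg/L; x_c ≈ 290 km

At the critical point dD/dt = 0, so k_1 L₀ e^(−k_1 t) = k_r D. Substituting D(t) from the Streeter–Phelps equation and solving for t gives
t_c = ln[(k_r/k_1)(1 − D₀(k_r−k_1)/(k_1 L₀))] / (k_r−k_1).
Here k_r−k_1 = 0.2520 d⁻¹ and 1 − D₀(k_r−k_1)/(k_1 L₀) = 1 − 0.956×0.2520/(0.198×28.3) = 0.9570, so
t_c = ln(2.273 × 0.9570) / 0.2520 = 0.7770 / 0.2520 = 3.083 d.
D_c = (k_1/k_r) L₀ e^(−k_1 t_c) = (0.198/0.450) × 28.3 × e^(−0.198×3.083) = 0.4400 × 28.3 × 0.5431 = 6.762 mg/L.
x_c = v t_c = 1.09 m/s × 3.083 d × 86400 s/d = 290400 m ≈ 290 km.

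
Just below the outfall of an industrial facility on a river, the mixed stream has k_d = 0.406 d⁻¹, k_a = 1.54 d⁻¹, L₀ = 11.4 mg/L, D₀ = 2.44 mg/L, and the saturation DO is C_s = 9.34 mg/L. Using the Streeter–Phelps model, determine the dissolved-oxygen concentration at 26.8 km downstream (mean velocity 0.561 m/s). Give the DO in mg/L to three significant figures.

DO ≈ 6.78 mg/L

Travel time t = x/v = 26.8 km / (0.561 m/s) = 26800 m / 0.561 m/s = 47770 s = 0.5529 d.
k_d L₀/(k_a−k_d) = 0.406×11.4/(1.54−0.406) = 4.628/1.134 = 4.081 mg/L.
e^(−k_d t) = e^(−0.406×0.5529) = 0.7989; e^(−k_a t) = e^(−1.54×0.5529) = 0.4268.
D = 4.081 × (0.7989 − 0.4268) + 2.44 × 0.4268 = 1.519 + 1.041 = 2.560 mg/L.
DO = C_s − D = 9.34 − 2.560 = 6.780 mg/L.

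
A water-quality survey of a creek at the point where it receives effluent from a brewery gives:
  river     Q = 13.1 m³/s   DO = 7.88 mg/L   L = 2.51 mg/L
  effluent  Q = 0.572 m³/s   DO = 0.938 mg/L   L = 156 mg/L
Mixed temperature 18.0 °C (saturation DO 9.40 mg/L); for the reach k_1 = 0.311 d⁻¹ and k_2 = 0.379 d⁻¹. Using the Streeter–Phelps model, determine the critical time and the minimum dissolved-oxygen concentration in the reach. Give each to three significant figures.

t_c ≈ 2.24 d; minimum DO ≈ 5.75 mg/L

Mixed DO = (13.1×7.88 + 0.572×0.938)/(13.1+0.572) = 103.8/13.67 = 7.590 mg/L.
Mixed L₀ = (13.1×2.51 + 0.572×156)/(13.67) = 122.1/13.67 = 8.932 mg/L.
Initial deficit D₀ = C_s − DO₀ = 9.40 − 7.590 = 1.810 mg/L.
t_c = (1/0.06800) ln[(0.379/0.311)(1 − 1.810×0.06800/(0.311×8.932))] = 14.71 × ln(1.165) = 2.241 d.
D_c = (0.311/0.379) × 8.932 × e^(−0.311×2.241) = 0.8206 × 8.932 × 0.4980 = 3.650 mg/L.
Minimum DO = 9.40 − 3.650 = 5.750 mg/L.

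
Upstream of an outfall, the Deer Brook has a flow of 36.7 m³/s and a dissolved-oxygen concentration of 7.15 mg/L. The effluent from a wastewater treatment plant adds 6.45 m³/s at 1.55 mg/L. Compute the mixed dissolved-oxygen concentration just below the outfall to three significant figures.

Flow-weighted mixing: C = (Q_r C_r + Q_w C_w)/(Q_r + Q_w)
= (36.7×7.15 + 6.45×1.55)/(36.7 + 6.45) = 272.4/43.15 = 6.313 mg/L.

6.31 mg/L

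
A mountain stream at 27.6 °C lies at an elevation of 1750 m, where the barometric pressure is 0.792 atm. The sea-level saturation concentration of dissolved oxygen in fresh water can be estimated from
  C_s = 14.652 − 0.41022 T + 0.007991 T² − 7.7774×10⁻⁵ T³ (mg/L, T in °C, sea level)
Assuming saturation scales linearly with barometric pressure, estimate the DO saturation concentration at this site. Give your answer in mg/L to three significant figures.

At sea level: C_s = 14.652 − 0.41022×27.6 + 0.007991×27.6² − 7.7774×10⁻⁵×27.6³ = 7.782 mg/L.
Pressure correction: C_s' = 7.782 × 0.792 = 6.163 mg/L.

C_s ≈ 6.16 mg/L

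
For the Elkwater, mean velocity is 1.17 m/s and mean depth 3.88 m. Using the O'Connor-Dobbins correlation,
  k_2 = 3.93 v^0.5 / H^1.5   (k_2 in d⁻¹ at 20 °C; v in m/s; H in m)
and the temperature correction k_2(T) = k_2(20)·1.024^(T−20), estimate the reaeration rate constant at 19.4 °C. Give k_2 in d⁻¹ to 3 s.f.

k_2 ≈ 0.548 d⁻¹

k_2(20) = 3.93 × 1.17^0.5 / 3.88^1.5 = 3.93 × 1.082 / 7.643 = 0.5562 d⁻¹.
k_2(19.4) = 0.5562 × 1.024^(19.4−20) = 0.5562 × 0.9859 = 0.5484 d⁻¹.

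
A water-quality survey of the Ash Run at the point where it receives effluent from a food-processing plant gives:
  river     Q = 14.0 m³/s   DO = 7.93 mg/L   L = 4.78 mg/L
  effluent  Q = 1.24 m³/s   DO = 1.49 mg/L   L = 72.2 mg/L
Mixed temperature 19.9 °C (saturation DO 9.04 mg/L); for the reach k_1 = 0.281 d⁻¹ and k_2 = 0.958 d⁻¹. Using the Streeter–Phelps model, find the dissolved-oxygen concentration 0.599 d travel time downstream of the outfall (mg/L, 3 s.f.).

DO ≈ 6.92 mg/L

Mixed DO = (14.0×7.93 + 1.24×1.49)/(14.0+1.24) = 112.9/15.24 = 7.406 mg/L.
Mixed L₀ = (14.0×4.78 + 1.24×72.2)/(15.24) = 156.4/15.24 = 10.27 mg/L.
Initial deficit D₀ = C_s − DO₀ = 9.04 − 7.406 = 1.634 mg/L.
D(0.599) = [0.281×10.27/(0.958−0.281)](e^(−0.281×0.599) − e^(−0.958×0.599)) + 1.634 e^(−0.958×0.599)
= 4.261 × (0.8451 − 0.5634) + 1.634 × 0.5634 = 2.121 mg/L.
DO = 9.04 − 2.121 = 6.919 mg/L.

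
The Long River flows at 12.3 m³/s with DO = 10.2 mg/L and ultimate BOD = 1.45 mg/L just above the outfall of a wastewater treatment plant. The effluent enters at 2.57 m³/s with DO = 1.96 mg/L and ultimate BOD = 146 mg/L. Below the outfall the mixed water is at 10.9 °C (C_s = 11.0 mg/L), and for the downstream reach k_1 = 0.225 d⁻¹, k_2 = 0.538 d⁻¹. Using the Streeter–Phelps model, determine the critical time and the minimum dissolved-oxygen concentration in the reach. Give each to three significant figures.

t_c ≈ 2.39 d; minimum DO ≈ 4.54 mg/L

Mixed DO = (12.3×10.2 + 2.57×1.96)/(12.3+2.57) = 130.5/14.87 = 8.776 mg/L.
Mixed L₀ = (12.3×1.45 + 2.57×146)/(14.87) = 393.1/14.87 = 26.43 mg/L.
Initial deficit D₀ = C_s − DO₀ = 11.0 − 8.776 = 2.224 mg/L.
t_c = (1/0.3130) ln[(0.538/0.225)(1 − 2.224×0.3130/(0.225×26.43))] = 3.195 × ln(2.111) = 2.387 d.
D_c = (0.225/0.538) × 26.43 × e^(−0.225×2.387) = 0.4182 × 26.43 × 0.5844 = 6.460 mg/L.
Minimum DO = 11.0 − 6.460 = 4.540 mg/L.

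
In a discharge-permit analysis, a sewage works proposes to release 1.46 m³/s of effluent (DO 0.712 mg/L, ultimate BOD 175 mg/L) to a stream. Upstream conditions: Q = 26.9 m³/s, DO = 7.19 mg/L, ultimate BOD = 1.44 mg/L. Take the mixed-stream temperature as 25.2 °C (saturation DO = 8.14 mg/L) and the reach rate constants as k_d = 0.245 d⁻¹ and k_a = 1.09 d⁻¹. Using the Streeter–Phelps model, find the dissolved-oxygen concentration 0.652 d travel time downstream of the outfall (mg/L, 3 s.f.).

DO ≈ 6.42 mg/L

Mixed DO = (26.9×7.19 + 1.46×0.712)/(26.9+1.46) = 194.5/28.36 = 6.857 mg/L.
Mixed L₀ = (26.9×1.44 + 1.46×175)/(28.36) = 294.2/28.36 = 10.38 mg/L.
Initial deficit D₀ = C_s − DO₀ = 8.14 − 6.857 = 1.283 mg/L.
D(0.652) = [0.245×10.38/(1.09−0.245)](e^(−0.245×0.652) − e^(−1.09×0.652)) + 1.283 e^(−1.09×0.652)
= 3.008 × (0.8524 − 0.4913) + 1.283 × 0.4913 = 1.717 mg/L.
DO = 8.14 − 1.717 = 6.423 mg/L.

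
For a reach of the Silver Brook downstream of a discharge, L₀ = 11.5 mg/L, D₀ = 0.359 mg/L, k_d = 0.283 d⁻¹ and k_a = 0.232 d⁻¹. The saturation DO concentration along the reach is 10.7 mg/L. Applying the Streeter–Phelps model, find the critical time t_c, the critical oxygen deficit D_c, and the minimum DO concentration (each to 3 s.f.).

t_c ≈ 3.79 d; D_c ≈ 4.80 mg/L; min DO ≈ 5.90 mg/L

t_c = [1/(k_a−k_d)] ln[(k_a/k_d)(1 − D₀(k_a−k_d)/(k_d L₀))]
= [1/(0.232−0.283)] ln[(0.232/0.283)(1 − 0.359×-0.05100/(0.283×11.5))]
= (1/-0.05100) ln[0.8198 × 1.006] = -19.61 × ln(0.8244) = -19.61 × -0.1931 = 3.786 d.
L(t_c) = L₀ e^(−k_d t_c) = 11.5 × 0.3425 = 3.939 mg/L, and at the critical point k_a D_c = k_d L, so D_c = (0.283/0.232) × 3.939 = 4.804 mg/L.
Minimum DO = C_s − D_c = 10.7 − 4.804 = 5.896 mg/L.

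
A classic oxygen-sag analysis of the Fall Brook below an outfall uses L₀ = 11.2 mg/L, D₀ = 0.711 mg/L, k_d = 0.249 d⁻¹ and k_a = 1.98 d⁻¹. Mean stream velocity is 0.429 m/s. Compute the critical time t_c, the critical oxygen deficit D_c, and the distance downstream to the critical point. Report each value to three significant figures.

t_c ≈ 0.861 d; D_c ≈ 1.14 mg/L; x_c ≈ 31.9 km

t_c = [1/(k_a−k_d)] ln[(k_a/k_d)(1 − D₀(k_a−k_d)/(k_d L₀))]
= [1/(1.98−0.249)] ln[(1.98/0.249)(1 − 0.711×1.731/(0.249×11.2))]
= (1/1.731) ln[7.952 × 0.5587] = 0.5777 × ln(4.443) = 0.5777 × 1.491 = 0.8615 d.
D_c = (k_d/k_a) L₀ e^(−k_d t_c) = (0.249/1.98) × 11.2 × e^(−0.249×0.8615) = 0.1258 × 11.2 × 0.8069 = 1.137 mg/L.
x_c = v t_c = 0.429 m/s × 0.8615 d × 86400 s/d = 31930 m ≈ 31.9 km.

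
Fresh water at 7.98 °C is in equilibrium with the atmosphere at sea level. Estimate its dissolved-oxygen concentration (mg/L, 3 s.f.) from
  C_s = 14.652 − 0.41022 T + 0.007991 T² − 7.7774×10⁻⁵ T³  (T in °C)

C_s = 14.652 − 0.41022×7.98 + 0.007991×7.98² − 7.7774×10⁻⁵×7.98³ = 11.85 mg/L.

C_s ≈ 11.8 mg/L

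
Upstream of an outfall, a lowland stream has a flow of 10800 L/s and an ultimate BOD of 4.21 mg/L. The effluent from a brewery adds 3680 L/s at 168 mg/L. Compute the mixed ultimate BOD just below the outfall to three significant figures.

45.8 mg/L

Flow-weighted mixing: C = (Q_r C_r + Q_w C_w)/(Q_r + Q_w)
= (10800×4.21 + 3680×168)/(10800 + 3680) = 663700/14480 = 45.84 mg/L.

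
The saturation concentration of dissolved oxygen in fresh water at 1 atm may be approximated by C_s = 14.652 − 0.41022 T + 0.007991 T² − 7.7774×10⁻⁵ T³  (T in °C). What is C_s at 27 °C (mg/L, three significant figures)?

C_s = 14.652 − 0.41022×27 + 0.007991×27² − 7.7774×10⁻⁵×27³ = 7.871 mg/L.

C_s ≈ 7.87 mg/L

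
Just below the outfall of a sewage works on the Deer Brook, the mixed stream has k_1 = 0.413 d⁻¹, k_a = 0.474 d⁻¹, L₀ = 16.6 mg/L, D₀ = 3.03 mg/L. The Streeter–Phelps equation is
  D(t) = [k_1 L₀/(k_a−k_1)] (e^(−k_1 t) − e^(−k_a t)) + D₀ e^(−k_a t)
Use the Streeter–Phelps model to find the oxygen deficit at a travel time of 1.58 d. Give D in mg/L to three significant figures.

D ≈ 6.81 mg/L

k_1 L₀/(k_a−k_1) = 0.413×16.6/(0.474−0.413) = 6.856/0.06100 = 112.4 mg/L.
e^(−k_1 t) = e^(−0.413×1.580) = 0.5207; e^(−k_a t) = e^(−0.474×1.580) = 0.4729.
D = 112.4 × (0.5207 − 0.4729) + 3.03 × 0.4729 = 5.377 + 1.433 = 6.810 mg/L.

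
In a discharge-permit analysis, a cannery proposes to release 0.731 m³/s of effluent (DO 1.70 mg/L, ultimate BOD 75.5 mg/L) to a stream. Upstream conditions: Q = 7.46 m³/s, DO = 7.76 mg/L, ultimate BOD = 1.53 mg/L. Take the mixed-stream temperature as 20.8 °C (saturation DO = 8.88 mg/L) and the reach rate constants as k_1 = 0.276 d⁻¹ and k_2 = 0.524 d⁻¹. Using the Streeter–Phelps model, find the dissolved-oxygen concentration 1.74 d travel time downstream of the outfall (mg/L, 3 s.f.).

Mixed DO = (7.46×7.76 + 0.731×1.70)/(7.46+0.731) = 59.13/8.191 = 7.219 mg/L.
Mixed L₀ = (7.46×1.53 + 0.731×75.5)/(8.191) = 66.60/8.191 = 8.131 mg/L.
Initial deficit D₀ = C_s − DO₀ = 8.88 − 7.219 = 1.661 mg/L.
D(1.74) = [0.276×8.131/(0.524−0.276)](e^(−0.276×1.74) − e^(−0.524×1.74)) + 1.661 e^(−0.524×1.74)
= 9.049 × (0.6186 − 0.4018) + 1.661 × 0.4018 = 2.629 mg/L.
DO = 8.88 − 2.629 = 6.251 mg/L.

DO ≈ 6.25 mg/L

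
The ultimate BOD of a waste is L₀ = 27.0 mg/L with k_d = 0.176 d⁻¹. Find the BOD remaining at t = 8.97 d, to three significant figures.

L_t = L₀ e^(−k_d t) = 27.0 × e^(−0.176×8.97) = 27.0 × 0.2062 = 5.568 mg/L.

L ≈ 5.57 mg/L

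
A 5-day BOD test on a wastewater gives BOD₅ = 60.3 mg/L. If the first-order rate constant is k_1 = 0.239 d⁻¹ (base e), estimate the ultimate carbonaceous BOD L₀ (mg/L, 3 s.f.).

L₀ ≈ 86.5 mg/L

BOD₅ = L₀(1 − e^(−5k_1)) ⇒ L₀ = BOD₅ / (1 − e^(−5×0.239))
= 60.3 / (1 − 0.3027) = 60.3 / 0.6973 = 86.48 mg/L.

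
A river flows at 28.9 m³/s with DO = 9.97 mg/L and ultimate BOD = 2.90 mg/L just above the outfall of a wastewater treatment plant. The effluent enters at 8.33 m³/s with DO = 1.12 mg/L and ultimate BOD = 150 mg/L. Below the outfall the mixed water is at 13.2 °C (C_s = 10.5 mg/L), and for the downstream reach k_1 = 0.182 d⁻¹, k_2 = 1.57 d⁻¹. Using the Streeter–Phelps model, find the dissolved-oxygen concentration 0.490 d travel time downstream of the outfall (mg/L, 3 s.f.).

DO ≈ 7.22 mg/L

Mixed DO = (28.9×9.97 + 8.33×1.12)/(28.9+8.33) = 297.5/37.23 = 7.990 mg/L.
Mixed L₀ = (28.9×2.90 + 8.33×150)/(37.23) = 1333/37.23 = 35.81 mg/L.
Initial deficit D₀ = C_s − DO₀ = 10.5 − 7.990 = 2.510 mg/L.
D(0.490) = [0.182×35.81/(1.57−0.182)](e^(−0.182×0.490) − e^(−1.57×0.490)) + 2.510 e^(−1.57×0.490)
= 4.696 × (0.9147 − 0.4633) + 2.510 × 0.4633 = 3.283 mg/L.
DO = 10.5 − 3.283 = 7.217 mg/L.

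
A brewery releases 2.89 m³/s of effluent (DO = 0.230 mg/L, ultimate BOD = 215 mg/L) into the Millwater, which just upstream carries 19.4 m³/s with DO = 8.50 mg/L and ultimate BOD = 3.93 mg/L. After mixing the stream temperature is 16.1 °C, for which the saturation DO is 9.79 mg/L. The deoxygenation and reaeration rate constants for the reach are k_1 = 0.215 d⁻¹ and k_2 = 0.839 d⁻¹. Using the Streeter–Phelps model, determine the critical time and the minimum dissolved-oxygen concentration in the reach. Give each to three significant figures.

t_c ≈ 1.79 d; minimum DO ≈ 4.33 mg/L

Mixed DO = (19.4×8.50 + 2.89×0.230)/(19.4+2.89) = 165.6/22.29 = 7.428 mg/L.
Mixed L₀ = (19.4×3.93 + 2.89×215)/(22.29) = 697.6/22.29 = 31.30 mg/L.
Initial deficit D₀ = C_s − DO₀ = 9.79 − 7.428 = 2.362 mg/L.
t_c = (1/0.6240) ln[(0.839/0.215)(1 − 2.362×0.6240/(0.215×31.30))] = 1.603 × ln(3.047) = 1.786 d.
D_c = (0.215/0.839) × 31.30 × e^(−0.215×1.786) = 0.2563 × 31.30 × 0.6812 = 5.463 mg/L.
Minimum DO = 9.79 − 5.463 = 4.327 mg/L.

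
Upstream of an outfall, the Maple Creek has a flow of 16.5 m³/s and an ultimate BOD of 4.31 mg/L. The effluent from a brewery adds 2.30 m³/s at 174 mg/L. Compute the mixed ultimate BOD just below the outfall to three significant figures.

25.1 mg/L

Flow-weighted mixing: C = (Q_r C_r + Q_w C_w)/(Q_r + Q_w)
= (16.5×4.31 + 2.30×174)/(16.5 + 2.30) = 471.3/18.80 = 25.07 mg/L.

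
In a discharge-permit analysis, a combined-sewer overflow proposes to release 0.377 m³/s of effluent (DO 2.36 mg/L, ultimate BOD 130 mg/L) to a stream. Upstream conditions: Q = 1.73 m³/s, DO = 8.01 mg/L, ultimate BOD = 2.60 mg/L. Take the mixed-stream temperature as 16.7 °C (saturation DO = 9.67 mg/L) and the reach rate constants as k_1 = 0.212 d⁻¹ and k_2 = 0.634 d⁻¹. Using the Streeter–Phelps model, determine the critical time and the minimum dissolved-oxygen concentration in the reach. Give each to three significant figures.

Mixed DO = (1.73×8.01 + 0.377×2.36)/(1.73+0.377) = 14.75/2.107 = 6.999 mg/L.
Mixed L₀ = (1.73×2.60 + 0.377×130)/(2.107) = 53.51/2.107 = 25.40 mg/L.
Initial deficit D₀ = C_s − DO₀ = 9.67 − 6.999 = 2.671 mg/L.
t_c = (1/0.4220) ln[(0.634/0.212)(1 − 2.671×0.4220/(0.212×25.40))] = 2.370 × ln(2.364) = 2.039 d.
D_c = (0.212/0.634) × 25.40 × e^(−0.212×2.039) = 0.3344 × 25.40 × 0.6490 = 5.511 mg/L.
Minimum DO = 9.67 − 5.511 = 4.159 mg/L.

t_c ≈ 2.04 d; minimum DO ≈ 4.16 mg/L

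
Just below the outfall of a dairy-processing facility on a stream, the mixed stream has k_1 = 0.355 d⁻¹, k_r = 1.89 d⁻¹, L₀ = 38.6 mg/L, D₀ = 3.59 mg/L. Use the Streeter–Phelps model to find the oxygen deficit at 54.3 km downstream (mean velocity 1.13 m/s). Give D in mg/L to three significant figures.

Travel time t = x/v = 54.3 km / (1.13 m/s) = 54300 m / 1.13 m/s = 48050 s = 0.5562 d.
k_1 L₀/(k_r−k_1) = 0.355×38.6/(1.89−0.355) = 13.70/1.535 = 8.927 mg/L.
e^(−k_1 t) = e^(−0.355×0.5562) = 0.8208; e^(−k_r t) = e^(−1.89×0.5562) = 0.3495.
D = 8.927 × (0.8208 − 0.3495) + 3.59 × 0.3495 = 4.207 + 1.255 = 5.462 mg/L.

D ≈ 5.46 mg/L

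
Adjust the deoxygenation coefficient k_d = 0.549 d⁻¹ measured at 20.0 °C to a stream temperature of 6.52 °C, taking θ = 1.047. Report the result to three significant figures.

k_d(T₂) = k_d(T₁) · θ^(T₂−T₁) = 0.549 × 1.047^(6.52−20.0)
= 0.549 × 1.047^-13.5 = 0.549 × 0.5384 = 0.2956 d⁻¹.

k_d ≈ 0.296 d⁻¹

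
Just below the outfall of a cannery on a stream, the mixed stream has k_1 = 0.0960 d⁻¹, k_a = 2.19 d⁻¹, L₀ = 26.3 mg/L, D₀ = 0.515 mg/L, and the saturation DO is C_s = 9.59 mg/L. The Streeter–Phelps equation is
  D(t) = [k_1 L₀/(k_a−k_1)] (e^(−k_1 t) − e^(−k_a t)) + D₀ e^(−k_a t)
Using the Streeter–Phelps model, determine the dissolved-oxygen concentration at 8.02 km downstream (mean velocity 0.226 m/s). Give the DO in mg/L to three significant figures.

Travel time t = x/v = 8.02 km / (0.226 m/s) = 8020 m / 0.226 m/s = 35490 s = 0.4107 d.
k_1 L₀/(k_a−k_1) = 0.0960×26.3/(2.19−0.0960) = 2.525/2.094 = 1.206 mg/L.
e^(−k_1 t) = e^(−0.0960×0.4107) = 0.9613; e^(−k_a t) = e^(−2.19×0.4107) = 0.4068.
D = 1.206 × (0.9613 − 0.4068) + 0.515 × 0.4068 = 0.6687 + 0.2095 = 0.8781 mg/L.
DO = C_s − D = 9.59 − 0.8781 = 8.712 mg/L.

DO ≈ 8.71 mg/L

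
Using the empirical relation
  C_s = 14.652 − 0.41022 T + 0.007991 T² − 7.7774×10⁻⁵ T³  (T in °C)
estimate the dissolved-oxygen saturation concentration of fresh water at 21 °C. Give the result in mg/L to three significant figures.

C_s ≈ 8.84 mg/L

C_s = 14.652 − 0.41022×21 + 0.007991×21² − 7.7774×10⁻⁵×21³ = 8.841 mg/L.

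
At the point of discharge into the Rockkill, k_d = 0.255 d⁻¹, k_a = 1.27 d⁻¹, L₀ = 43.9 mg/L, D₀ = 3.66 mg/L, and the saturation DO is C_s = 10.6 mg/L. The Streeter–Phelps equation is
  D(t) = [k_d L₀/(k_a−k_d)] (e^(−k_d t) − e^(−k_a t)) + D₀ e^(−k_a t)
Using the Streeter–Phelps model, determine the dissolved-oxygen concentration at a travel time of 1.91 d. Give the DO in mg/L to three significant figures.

DO ≈ 4.47 mg/L

k_d L₀/(k_a−k_d) = 0.255×43.9/(1.27−0.255) = 11.19/1.015 = 11.03 mg/L.
e^(−k_d t) = e^(−0.255×1.910) = 0.6144; e^(−k_a t) = e^(−1.27×1.910) = 0.08842.
D = 11.03 × (0.6144 − 0.08842) + 3.66 × 0.08842 = 5.802 + 0.3236 = 6.125 mg/L.
DO = C_s − D = 10.6 − 6.125 = 4.475 mg/L.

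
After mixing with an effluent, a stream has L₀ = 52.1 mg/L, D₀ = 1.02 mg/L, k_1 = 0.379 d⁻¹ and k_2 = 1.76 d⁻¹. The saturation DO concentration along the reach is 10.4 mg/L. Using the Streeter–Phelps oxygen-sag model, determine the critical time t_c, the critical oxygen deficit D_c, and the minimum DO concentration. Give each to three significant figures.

t_c = [1/(k_2−k_1)] ln[(k_2/k_1)(1 − D₀(k_2−k_1)/(k_1 L₀))]
= [1/(1.76−0.379)] ln[(1.76/0.379)(1 − 1.02×1.381/(0.379×52.1))]
= (1/1.381) ln[4.644 × 0.9287] = 0.7241 × ln(4.313) = 0.7241 × 1.462 = 1.058 d.
L(t_c) = L₀ e^(−k_1 t_c) = 52.1 × 0.6696 = 34.89 mg/L, and at the critical point k_2 D_c = k_1 L, so D_c = (0.379/1.76) × 34.89 = 7.512 mg/L.
Minimum DO = C_s − D_c = 10.4 − 7.512 = 2.888 mg/L.

t_c ≈ 1.06 d; D_c ≈ 7.51 mg/L; min DO ≈ 2.89 mg/L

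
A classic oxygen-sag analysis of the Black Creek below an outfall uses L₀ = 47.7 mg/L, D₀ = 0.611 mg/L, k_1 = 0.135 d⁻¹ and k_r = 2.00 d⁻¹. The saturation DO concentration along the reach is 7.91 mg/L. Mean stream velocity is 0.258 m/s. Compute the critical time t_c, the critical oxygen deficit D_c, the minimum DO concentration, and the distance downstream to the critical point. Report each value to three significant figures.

At the critical point dD/dt = 0, so k_1 L₀ e^(−k_1 t) = k_r D. Substituting D(t) from the Streeter–Phelps equation and solving for t gives
t_c = ln[(k_r/k_1)(1 − D₀(k_r−k_1)/(k_1 L₀))] / (k_r−k_1).
Here k_r−k_1 = 1.865 d⁻¹ and 1 − D₀(k_r−k_1)/(k_1 L₀) = 1 − 0.611×1.865/(0.135×47.7) = 0.8230, so
t_c = ln(14.81 × 0.8230) / 1.865 = 2.501 / 1.865 = 1.341 d.
L(t_c) = L₀ e^(−k_1 t_c) = 47.7 × 0.8344 = 39.80 mg/L, and at the critical point k_r D_c = k_1 L, so D_c = (0.135/2.00) × 39.80 = 2.687 mg/L.
Minimum DO = C_s − D_c = 7.91 − 2.687 = 5.223 mg/L.
x_c = v t_c = 0.258 m/s × 1.341 d × 86400 s/d = 29890 m ≈ 29.9 km.

t_c ≈ 1.34 d; D_c ≈ 2.69 mg/L; min DO ≈ 5.22 mg/L; x_c ≈ 29.9 km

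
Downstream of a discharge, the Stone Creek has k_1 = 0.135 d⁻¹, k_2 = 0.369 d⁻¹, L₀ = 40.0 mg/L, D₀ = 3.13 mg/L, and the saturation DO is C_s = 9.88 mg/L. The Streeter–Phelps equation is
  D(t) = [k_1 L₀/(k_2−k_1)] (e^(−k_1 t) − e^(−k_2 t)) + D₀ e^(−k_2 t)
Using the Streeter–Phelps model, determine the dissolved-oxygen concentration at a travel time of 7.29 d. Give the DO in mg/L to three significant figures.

k_1 L₀/(k_2−k_1) = 0.135×40.0/(0.369−0.135) = 5.400/0.2340 = 23.08 mg/L.
e^(−k_1 t) = e^(−0.135×7.290) = 0.3738; e^(−k_2 t) = e^(−0.369×7.290) = 0.06788.
D = 23.08 × (0.3738 − 0.06788) + 3.13 × 0.06788 = 7.059 + 0.2125 = 7.271 mg/L.
DO = C_s − D = 9.88 − 7.271 = 2.609 mg/L.

DO ≈ 2.61 mg/L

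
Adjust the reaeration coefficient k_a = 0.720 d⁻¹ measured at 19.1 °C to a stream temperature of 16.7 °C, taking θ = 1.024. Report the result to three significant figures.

k_a(T₂) = k_a(T₁) · θ^(T₂−T₁) = 0.720 × 1.024^(16.7−19.1)
= 0.720 × 1.024^-2.40 = 0.720 × 0.9447 = 0.6802 d⁻¹.

k_a ≈ 0.680 d⁻¹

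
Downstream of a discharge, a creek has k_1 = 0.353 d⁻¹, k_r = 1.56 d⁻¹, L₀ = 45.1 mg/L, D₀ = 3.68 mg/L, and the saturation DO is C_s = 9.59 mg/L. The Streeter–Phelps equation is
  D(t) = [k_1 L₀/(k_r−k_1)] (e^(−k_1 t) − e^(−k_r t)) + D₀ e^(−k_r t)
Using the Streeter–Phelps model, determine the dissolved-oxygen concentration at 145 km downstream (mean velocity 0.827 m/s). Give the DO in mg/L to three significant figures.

Travel time t = x/v = 145 km / (0.827 m/s) = 145000 m / 0.827 m/s = 175300 s = 2.029 d.
k_1 L₀/(k_r−k_1) = 0.353×45.1/(1.56−0.353) = 15.92/1.207 = 13.19 mg/L.
e^(−k_1 t) = e^(−0.353×2.029) = 0.4885; e^(−k_r t) = e^(−1.56×2.029) = 0.04218.
D = 13.19 × (0.4885 − 0.04218) + 3.68 × 0.04218 = 5.887 + 0.1552 = 6.043 mg/L.
DO = C_s − D = 9.59 − 6.043 = 3.547 mg/L.

DO ≈ 3.55 mg/L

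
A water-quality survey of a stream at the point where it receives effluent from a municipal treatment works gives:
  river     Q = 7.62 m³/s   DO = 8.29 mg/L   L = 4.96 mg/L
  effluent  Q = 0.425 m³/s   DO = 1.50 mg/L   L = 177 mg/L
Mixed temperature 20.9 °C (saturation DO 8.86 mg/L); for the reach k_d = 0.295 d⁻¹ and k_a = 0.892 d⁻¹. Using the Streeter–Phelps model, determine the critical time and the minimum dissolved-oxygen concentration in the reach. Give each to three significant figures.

Mixed DO = (7.62×8.29 + 0.425×1.50)/(7.62+0.425) = 63.81/8.045 = 7.931 mg/L.
Mixed L₀ = (7.62×4.96 + 0.425×177)/(8.045) = 113.0/8.045 = 14.05 mg/L.
Initial deficit D₀ = C_s − DO₀ = 8.86 − 7.931 = 0.9287 mg/L.
t_c = (1/0.5970) ln[(0.892/0.295)(1 − 0.9287×0.5970/(0.295×14.05))] = 1.675 × ln(2.619) = 1.613 d.
D_c = (0.295/0.892) × 14.05 × e^(−0.295×1.613) = 0.3307 × 14.05 × 0.6214 = 2.887 mg/L.
Minimum DO = 8.86 − 2.887 = 5.973 mg/L.

t_c ≈ 1.61 d; minimum DO ≈ 5.97 mg/L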